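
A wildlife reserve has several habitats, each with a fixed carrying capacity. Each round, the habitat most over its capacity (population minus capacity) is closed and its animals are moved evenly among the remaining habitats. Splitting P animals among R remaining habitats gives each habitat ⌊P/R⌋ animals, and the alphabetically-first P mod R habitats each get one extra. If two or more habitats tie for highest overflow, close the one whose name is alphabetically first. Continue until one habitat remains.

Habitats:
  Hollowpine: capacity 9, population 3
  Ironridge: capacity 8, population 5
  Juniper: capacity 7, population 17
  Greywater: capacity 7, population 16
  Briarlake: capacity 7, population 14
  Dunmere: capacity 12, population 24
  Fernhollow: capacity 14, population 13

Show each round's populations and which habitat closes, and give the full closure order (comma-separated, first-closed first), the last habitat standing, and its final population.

Closure order: Dunmere, Juniper, Greywater, Briarlake, Fernhollow, Ironridge
Last habitat: Hollowpine with 92 animals

Round 1: Briarlake=14 Dunmere=24 Fernhollow=13 Greywater=16 Hollowpine=3 Ironridge=5 Juniper=17 → close Dunmere (overflow 12)
  24÷6 = 4 each, +1 to first 0
Round 2: Briarlake=18 Fernhollow=17 Greywater=20 Hollowpine=7 Ironridge=9 Juniper=21 → close Juniper (overflow 14)
  21÷5 = 4 each, +1 to first 1
Round 3: Briarlake=23 Fernhollow=21 Greywater=24 Hollowpine=11 Ironridge=13 → close Greywater (overflow 17)
  24÷4 = 6 each, +1 to first 0
Round 4: Briarlake=29 Fernhollow=27 Hollowpine=17 Ironridge=19 → close Briarlake (overflow 22)
  29÷3 = 9 each, +1 to first 2
Round 5: Fernhollow=37 Hollowpine=27 Ironridge=28 → close Fernhollow (overflow 23)
  37÷2 = 18 each, +1 to first 1
Round 6: Hollowpine=46 Ironridge=46 → close Ironridge (overflow 38)
  46÷1 = 46 each, +1 to first 0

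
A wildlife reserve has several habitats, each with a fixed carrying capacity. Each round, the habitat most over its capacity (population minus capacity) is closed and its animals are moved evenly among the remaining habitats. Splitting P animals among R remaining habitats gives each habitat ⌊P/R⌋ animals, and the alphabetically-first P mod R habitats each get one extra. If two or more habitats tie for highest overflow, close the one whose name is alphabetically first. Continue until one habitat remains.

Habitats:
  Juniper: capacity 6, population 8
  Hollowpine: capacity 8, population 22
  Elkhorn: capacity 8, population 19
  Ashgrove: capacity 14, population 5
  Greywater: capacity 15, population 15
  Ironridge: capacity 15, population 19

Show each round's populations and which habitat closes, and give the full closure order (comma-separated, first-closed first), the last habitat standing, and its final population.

Round 1: Ashgrove=5 Elkhorn=19 Greywater=15 Hollowpine=22 Ironridge=19 Juniper=8 → close Hollowpine (overflow 14)
  22÷5 = 4 each, +1 to first 2
Round 2: Ashgrove=10 Elkhorn=24 Greywater=19 Ironridge=23 Juniper=12 → close Elkhorn (overflow 16)
  24÷4 = 6 each, +1 to first 0
Round 3: Ashgrove=16 Greywater=25 Ironridge=29 Juniper=18 → close Ironridge (overflow 14)
  29÷3 = 9 each, +1 to first 2
Round 4: Ashgrove=26 Greywater=35 Juniper=27 → close Juniper (overflow 21)
  27÷2 = 13 each, +1 to first 1
Round 5: Ashgrove=40 Greywater=48 → close Greywater (overflow 33)
  48÷1 = 48 each, +1 to first 0

Closure order: Hollowpine, Elkhorn, Ironridge, Juniper, Greywater
Last habitat: Ashgrove with 88 animals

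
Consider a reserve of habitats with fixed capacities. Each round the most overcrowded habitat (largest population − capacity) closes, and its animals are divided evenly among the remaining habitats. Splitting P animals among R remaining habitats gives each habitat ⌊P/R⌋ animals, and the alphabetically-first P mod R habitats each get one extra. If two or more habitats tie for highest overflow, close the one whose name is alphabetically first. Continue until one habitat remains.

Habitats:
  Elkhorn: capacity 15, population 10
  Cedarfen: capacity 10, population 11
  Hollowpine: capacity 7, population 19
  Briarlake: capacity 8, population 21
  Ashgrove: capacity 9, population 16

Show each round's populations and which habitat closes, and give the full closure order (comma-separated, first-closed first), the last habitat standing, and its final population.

Round 1: Ashgrove=16 Briarlake=21 Cedarfen=11 Elkhorn=10 Hollowpine=19 → close Briarlake (overflow 13)
  21÷4 = 5 each, +1 to first 1
Round 2: Ashgrove=22 Cedarfen=16 Elkhorn=15 Hollowpine=24 → close Hollowpine (overflow 17)
  24÷3 = 8 each, +1 to first 0
Round 3: Ashgrove=30 Cedarfen=24 Elkhorn=23 → close Ashgrove (overflow 21)
  30÷2 = 15 each, +1 to first 0
Round 4: Cedarfen=39 Elkhorn=38 → close Cedarfen (overflow 29)
  39÷1 = 39 each, +1 to first 0

Closure order: Briarlake, Hollowpine, Ashgrove, Cedarfen
Last habitat: Elkhorn with 77 animals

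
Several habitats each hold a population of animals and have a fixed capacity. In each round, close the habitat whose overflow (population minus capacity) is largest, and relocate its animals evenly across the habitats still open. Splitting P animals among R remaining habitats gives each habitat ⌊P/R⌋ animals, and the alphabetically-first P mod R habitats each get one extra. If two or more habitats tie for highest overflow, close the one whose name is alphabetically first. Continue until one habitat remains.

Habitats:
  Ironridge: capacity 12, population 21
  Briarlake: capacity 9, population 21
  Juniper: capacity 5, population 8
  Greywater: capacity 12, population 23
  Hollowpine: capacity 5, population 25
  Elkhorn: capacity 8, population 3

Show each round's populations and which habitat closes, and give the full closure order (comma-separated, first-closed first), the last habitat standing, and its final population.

Round 1: Briarlake=21 Elkhorn=3 Greywater=23 Hollowpine=25 Ironridge=21 Juniper=8 → close Hollowpine (overflow 20)
  25÷5 = 5 each, +1 to first 0
Round 2: Briarlake=26 Elkhorn=8 Greywater=28 Ironridge=26 Juniper=13 → close Briarlake (overflow 17)
  26÷4 = 6 each, +1 to first 2
Round 3: Elkhorn=15 Greywater=35 Ironridge=32 Juniper=19 → close Greywater (overflow 23)
  35÷3 = 11 each, +1 to first 2
Round 4: Elkhorn=27 Ironridge=44 Juniper=30 → close Ironridge (overflow 32)
  44÷2 = 22 each, +1 to first 0
Round 5: Elkhorn=49 Juniper=52 → close Juniper (overflow 47)
  52÷1 = 52 each, +1 to first 0

Closure order: Hollowpine, Briarlake, Greywater, Ironridge, Juniper
Last habitat: Elkhorn with 101 animals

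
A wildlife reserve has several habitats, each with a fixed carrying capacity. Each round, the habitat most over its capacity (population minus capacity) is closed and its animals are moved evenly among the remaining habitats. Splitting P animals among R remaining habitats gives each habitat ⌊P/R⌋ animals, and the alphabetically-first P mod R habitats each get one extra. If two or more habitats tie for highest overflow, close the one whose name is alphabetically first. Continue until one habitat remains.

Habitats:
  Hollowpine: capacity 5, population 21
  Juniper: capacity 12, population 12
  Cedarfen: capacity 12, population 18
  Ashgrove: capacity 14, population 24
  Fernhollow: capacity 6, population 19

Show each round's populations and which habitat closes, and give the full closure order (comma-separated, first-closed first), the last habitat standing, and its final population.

Round 1: Ashgrove=24 Cedarfen=18 Fernhollow=19 Hollowpine=21 Juniper=12 → close Hollowpine (overflow 16)
  21÷4 = 5 each, +1 to first 1
Round 2: Ashgrove=30 Cedarfen=23 Fernhollow=24 Juniper=17 → close Fernhollow (overflow 18)
  24÷3 = 8 each, +1 to first 0
Round 3: Ashgrove=38 Cedarfen=31 Juniper=25 → close Ashgrove (overflow 24)
  38÷2 = 19 each, +1 to first 0
Round 4: Cedarfen=50 Juniper=44 → close Cedarfen (overflow 38)
  50÷1 = 50 each, +1 to first 0

Closure order: Hollowpine, Fernhollow, Ashgrove, Cedarfen
Last habitat: Juniper with 94 animals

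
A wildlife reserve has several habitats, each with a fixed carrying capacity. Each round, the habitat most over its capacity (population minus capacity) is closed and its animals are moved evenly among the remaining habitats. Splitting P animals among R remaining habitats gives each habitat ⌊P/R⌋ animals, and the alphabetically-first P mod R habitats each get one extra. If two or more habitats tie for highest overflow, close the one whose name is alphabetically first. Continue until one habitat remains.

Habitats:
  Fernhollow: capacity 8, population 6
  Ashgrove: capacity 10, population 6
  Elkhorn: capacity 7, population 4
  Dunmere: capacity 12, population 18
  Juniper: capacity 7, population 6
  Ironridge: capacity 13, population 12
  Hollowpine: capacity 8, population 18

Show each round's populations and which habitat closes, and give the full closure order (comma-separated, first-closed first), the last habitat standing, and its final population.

Closure order: Hollowpine, Dunmere, Ironridge, Fernhollow, Juniper, Ashgrove
Last habitat: Elkhorn with 70 animals

Round 1: Ashgrove=6 Dunmere=18 Elkhorn=4 Fernhollow=6 Hollowpine=18 Ironridge=12 Juniper=6 → close Hollowpine (overflow 10)
  18÷6 = 3 each, +1 to first 0
Round 2: Ashgrove=9 Dunmere=21 Elkhorn=7 Fernhollow=9 Ironridge=15 Juniper=9 → close Dunmere (overflow 9)
  21÷5 = 4 each, +1 to first 1
Round 3: Ashgrove=14 Elkhorn=11 Fernhollow=13 Ironridge=19 Juniper=13 → close Ironridge (overflow 6)
  19÷4 = 4 each, +1 to first 3
Round 4: Ashgrove=19 Elkhorn=16 Fernhollow=18 Juniper=17 → close Fernhollow (overflow 10)
  18÷3 = 6 each, +1 to first 0
Round 5: Ashgrove=25 Elkhorn=22 Juniper=23 → close Juniper (overflow 16)
  23÷2 = 11 each, +1 to first 1
Round 6: Ashgrove=37 Elkhorn=33 → close Ashgrove (overflow 27)
  37÷1 = 37 each, +1 to first 0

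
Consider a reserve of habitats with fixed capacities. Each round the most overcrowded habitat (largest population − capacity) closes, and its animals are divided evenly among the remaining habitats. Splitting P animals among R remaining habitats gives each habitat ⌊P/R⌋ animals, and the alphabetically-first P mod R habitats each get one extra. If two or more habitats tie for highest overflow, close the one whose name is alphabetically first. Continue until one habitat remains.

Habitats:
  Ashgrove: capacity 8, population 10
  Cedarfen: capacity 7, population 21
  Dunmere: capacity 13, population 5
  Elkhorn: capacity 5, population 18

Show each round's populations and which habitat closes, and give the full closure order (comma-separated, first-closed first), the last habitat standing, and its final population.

Closure order: Cedarfen, Elkhorn, Ashgrove
Last habitat: Dunmere with 54 animals

Round 1: Ashgrove=10 Cedarfen=21 Dunmere=5 Elkhorn=18 → close Cedarfen (overflow 14)
  21÷3 = 7 each, +1 to first 0
Round 2: Ashgrove=17 Dunmere=12 Elkhorn=25 → close Elkhorn (overflow 20)
  25÷2 = 12 each, +1 to first 1
Round 3: Ashgrove=30 Dunmere=24 → close Ashgrove (overflow 22)
  30÷1 = 30 each, +1 to first 0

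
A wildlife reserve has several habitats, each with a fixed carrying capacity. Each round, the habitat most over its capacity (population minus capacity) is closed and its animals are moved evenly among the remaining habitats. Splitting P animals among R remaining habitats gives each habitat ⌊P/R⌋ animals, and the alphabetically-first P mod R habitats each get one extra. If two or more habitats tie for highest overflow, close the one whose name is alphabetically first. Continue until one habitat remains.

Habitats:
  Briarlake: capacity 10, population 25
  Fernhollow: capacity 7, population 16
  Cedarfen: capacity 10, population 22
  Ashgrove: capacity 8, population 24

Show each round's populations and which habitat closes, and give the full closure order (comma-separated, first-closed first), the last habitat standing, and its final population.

Round 1: Ashgrove=24 Briarlake=25 Cedarfen=22 Fernhollow=16 → close Ashgrove (overflow 16)
  24÷3 = 8 each, +1 to first 0
Round 2: Briarlake=33 Cedarfen=30 Fernhollow=24 → close Briarlake (overflow 23)
  33÷2 = 16 each, +1 to first 1
Round 3: Cedarfen=47 Fernhollow=40 → close Cedarfen (overflow 37)
  47÷1 = 47 each, +1 to first 0

Closure order: Ashgrove, Briarlake, Cedarfen
Last habitat: Fernhollow with 87 animals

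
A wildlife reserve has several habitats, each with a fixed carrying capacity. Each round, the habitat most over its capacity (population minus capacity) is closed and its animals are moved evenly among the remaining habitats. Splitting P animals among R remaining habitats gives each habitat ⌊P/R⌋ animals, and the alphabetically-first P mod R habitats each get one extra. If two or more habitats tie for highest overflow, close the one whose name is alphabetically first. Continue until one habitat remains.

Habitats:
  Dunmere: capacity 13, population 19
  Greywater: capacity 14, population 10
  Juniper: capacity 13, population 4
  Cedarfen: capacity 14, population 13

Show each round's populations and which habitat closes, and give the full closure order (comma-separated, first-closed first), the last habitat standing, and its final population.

Closure order: Dunmere, Cedarfen, Greywater
Last habitat: Juniper with 46 animals

Round 1: Cedarfen=13 Dunmere=19 Greywater=10 Juniper=4 → close Dunmere (overflow 6)
  19÷3 = 6 each, +1 to first 1
Round 2: Cedarfen=20 Greywater=16 Juniper=10 → close Cedarfen (overflow 6)
  20÷2 = 10 each, +1 to first 0
Round 3: Greywater=26 Juniper=20 → close Greywater (overflow 12)
  26÷1 = 26 each, +1 to first 0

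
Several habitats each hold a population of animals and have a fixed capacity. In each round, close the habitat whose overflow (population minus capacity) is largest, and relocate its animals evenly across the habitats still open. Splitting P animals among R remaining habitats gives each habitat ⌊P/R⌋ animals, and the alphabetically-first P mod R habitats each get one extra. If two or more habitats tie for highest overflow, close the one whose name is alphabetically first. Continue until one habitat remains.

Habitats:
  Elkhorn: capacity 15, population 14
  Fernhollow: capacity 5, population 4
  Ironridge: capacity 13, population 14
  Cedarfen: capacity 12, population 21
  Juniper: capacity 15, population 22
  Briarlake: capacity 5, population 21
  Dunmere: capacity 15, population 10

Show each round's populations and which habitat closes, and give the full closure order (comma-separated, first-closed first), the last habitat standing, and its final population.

Closure order: Briarlake, Cedarfen, Juniper, Elkhorn, Ironridge, Dunmere
Last habitat: Fernhollow with 106 animals

Round 1: Briarlake=21 Cedarfen=21 Dunmere=10 Elkhorn=14 Fernhollow=4 Ironridge=14 Juniper=22 → close Briarlake (overflow 16)
  21÷6 = 3 each, +1 to first 3
Round 2: Cedarfen=25 Dunmere=14 Elkhorn=18 Fernhollow=7 Ironridge=17 Juniper=25 → close Cedarfen (overflow 13)
  25÷5 = 5 each, +1 to first 0
Round 3: Dunmere=19 Elkhorn=23 Fernhollow=12 Ironridge=22 Juniper=30 → close Juniper (overflow 15)
  30÷4 = 7 each, +1 to first 2
Round 4: Dunmere=27 Elkhorn=31 Fernhollow=19 Ironridge=29 → close Elkhorn (overflow 16)
  31÷3 = 10 each, +1 to first 1
Round 5: Dunmere=38 Fernhollow=29 Ironridge=39 → close Ironridge (overflow 26)
  39÷2 = 19 each, +1 to first 1
Round 6: Dunmere=58 Fernhollow=48 → close Dunmere (overflow 43)
  58÷1 = 58 each, +1 to first 0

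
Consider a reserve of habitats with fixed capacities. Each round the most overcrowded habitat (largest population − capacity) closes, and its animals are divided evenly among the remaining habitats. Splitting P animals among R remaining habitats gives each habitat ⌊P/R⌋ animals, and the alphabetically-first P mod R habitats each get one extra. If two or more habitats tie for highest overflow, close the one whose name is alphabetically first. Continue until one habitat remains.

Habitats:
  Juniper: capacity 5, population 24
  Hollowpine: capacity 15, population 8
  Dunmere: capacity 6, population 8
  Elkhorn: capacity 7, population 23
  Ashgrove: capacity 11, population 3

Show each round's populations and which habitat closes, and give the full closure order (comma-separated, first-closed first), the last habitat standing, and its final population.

Closure order: Juniper, Elkhorn, Dunmere, Ashgrove
Last habitat: Hollowpine with 66 animals

Round 1: Ashgrove=3 Dunmere=8 Elkhorn=23 Hollowpine=8 Juniper=24 → close Juniper (overflow 19)
  24÷4 = 6 each, +1 to first 0
Round 2: Ashgrove=9 Dunmere=14 Elkhorn=29 Hollowpine=14 → close Elkhorn (overflow 22)
  29÷3 = 9 each, +1 to first 2
Round 3: Ashgrove=19 Dunmere=24 Hollowpine=23 → close Dunmere (overflow 18)
  24÷2 = 12 each, +1 to first 0
Round 4: Ashgrove=31 Hollowpine=35 → close Ashgrove (overflow 20)
  31÷1 = 31 each, +1 to first 0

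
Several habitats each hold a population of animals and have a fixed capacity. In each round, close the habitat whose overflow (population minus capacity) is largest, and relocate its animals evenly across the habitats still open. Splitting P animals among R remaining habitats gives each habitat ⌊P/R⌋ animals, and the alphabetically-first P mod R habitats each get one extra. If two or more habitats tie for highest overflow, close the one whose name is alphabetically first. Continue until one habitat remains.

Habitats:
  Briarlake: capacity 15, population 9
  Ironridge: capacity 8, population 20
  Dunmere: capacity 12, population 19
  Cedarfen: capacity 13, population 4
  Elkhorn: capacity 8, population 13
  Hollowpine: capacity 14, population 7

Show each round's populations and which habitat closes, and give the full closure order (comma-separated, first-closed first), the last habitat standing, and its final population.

Round 1: Briarlake=9 Cedarfen=4 Dunmere=19 Elkhorn=13 Hollowpine=7 Ironridge=20 → close Ironridge (overflow 12)
  20÷5 = 4 each, +1 to first 0
Round 2: Briarlake=13 Cedarfen=8 Dunmere=23 Elkhorn=17 Hollowpine=11 → close Dunmere (overflow 11)
  23÷4 = 5 each, +1 to first 3
Round 3: Briarlake=19 Cedarfen=14 Elkhorn=23 Hollowpine=16 → close Elkhorn (overflow 15)
  23÷3 = 7 each, +1 to first 2
Round 4: Briarlake=27 Cedarfen=22 Hollowpine=23 → close Briarlake (overflow 12)
  27÷2 = 13 each, +1 to first 1
Round 5: Cedarfen=36 Hollowpine=36 → close Cedarfen (overflow 23)
  36÷1 = 36 each, +1 to first 0

Closure order: Ironridge, Dunmere, Elkhorn, Briarlake, Cedarfen
Last habitat: Hollowpine with 72 animals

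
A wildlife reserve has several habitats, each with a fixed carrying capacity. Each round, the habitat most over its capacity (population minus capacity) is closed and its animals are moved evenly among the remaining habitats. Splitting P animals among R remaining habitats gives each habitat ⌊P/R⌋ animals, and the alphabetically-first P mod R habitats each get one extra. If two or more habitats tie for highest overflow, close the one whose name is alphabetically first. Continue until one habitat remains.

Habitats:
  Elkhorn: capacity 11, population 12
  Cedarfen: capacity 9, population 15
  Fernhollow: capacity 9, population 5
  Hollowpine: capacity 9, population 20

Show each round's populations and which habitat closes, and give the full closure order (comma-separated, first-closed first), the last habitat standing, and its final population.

Round 1: Cedarfen=15 Elkhorn=12 Fernhollow=5 Hollowpine=20 → close Hollowpine (overflow 11)
  20÷3 = 6 each, +1 to first 2
Round 2: Cedarfen=22 Elkhorn=19 Fernhollow=11 → close Cedarfen (overflow 13)
  22÷2 = 11 each, +1 to first 0
Round 3: Elkhorn=30 Fernhollow=22 → close Elkhorn (overflow 19)
  30÷1 = 30 each, +1 to first 0

Closure order: Hollowpine, Cedarfen, Elkhorn
Last habitat: Fernhollow with 52 animals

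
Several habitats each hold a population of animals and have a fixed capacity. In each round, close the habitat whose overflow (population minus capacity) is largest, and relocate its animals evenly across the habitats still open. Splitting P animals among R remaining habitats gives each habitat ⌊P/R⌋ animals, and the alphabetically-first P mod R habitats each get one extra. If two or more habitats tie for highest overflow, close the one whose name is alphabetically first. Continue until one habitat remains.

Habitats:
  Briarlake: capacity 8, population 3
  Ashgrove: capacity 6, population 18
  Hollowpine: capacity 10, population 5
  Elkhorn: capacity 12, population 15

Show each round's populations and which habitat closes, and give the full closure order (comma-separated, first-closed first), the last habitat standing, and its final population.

Closure order: Ashgrove, Elkhorn, Briarlake
Last habitat: Hollowpine with 41 animals

Round 1: Ashgrove=18 Briarlake=3 Elkhorn=15 Hollowpine=5 → close Ashgrove (overflow 12)
  18÷3 = 6 each, +1 to first 0
Round 2: Briarlake=9 Elkhorn=21 Hollowpine=11 → close Elkhorn (overflow 9)
  21÷2 = 10 each, +1 to first 1
Round 3: Briarlake=20 Hollowpine=21 → close Briarlake (overflow 12)
  20÷1 = 20 each, +1 to first 0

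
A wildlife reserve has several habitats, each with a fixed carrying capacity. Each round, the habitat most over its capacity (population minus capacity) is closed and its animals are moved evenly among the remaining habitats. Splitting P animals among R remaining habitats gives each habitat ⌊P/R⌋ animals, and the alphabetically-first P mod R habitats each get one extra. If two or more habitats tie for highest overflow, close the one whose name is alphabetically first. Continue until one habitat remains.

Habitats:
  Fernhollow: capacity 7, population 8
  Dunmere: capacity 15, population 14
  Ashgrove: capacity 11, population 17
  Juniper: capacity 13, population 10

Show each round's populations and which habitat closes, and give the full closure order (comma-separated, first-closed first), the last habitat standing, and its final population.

Closure order: Ashgrove, Fernhollow, Dunmere
Last habitat: Juniper with 49 animals

Round 1: Ashgrove=17 Dunmere=14 Fernhollow=8 Juniper=10 → close Ashgrove (overflow 6)
  17÷3 = 5 each, +1 to first 2
Round 2: Dunmere=20 Fernhollow=14 Juniper=15 → close Fernhollow (overflow 7)
  14÷2 = 7 each, +1 to first 0
Round 3: Dunmere=27 Juniper=22 → close Dunmere (overflow 12)
  27÷1 = 27 each, +1 to first 0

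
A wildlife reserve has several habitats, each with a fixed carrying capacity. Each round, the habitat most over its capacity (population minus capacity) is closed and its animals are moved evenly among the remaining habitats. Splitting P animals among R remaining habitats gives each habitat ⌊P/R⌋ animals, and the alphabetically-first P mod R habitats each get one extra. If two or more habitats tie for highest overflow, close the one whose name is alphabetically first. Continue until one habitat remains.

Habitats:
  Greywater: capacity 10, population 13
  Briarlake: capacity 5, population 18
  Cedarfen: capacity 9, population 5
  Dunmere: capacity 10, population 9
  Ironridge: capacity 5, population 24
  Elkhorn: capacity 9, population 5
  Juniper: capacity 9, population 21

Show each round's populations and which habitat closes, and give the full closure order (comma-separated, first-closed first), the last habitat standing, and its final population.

Closure order: Ironridge, Briarlake, Juniper, Greywater, Dunmere, Cedarfen
Last habitat: Elkhorn with 95 animals

Round 1: Briarlake=18 Cedarfen=5 Dunmere=9 Elkhorn=5 Greywater=13 Ironridge=24 Juniper=21 → close Ironridge (overflow 19)
  24÷6 = 4 each, +1 to first 0
Round 2: Briarlake=22 Cedarfen=9 Dunmere=13 Elkhorn=9 Greywater=17 Juniper=25 → close Briarlake (overflow 17)
  22÷5 = 4 each, +1 to first 2
Round 3: Cedarfen=14 Dunmere=18 Elkhorn=13 Greywater=21 Juniper=29 → close Juniper (overflow 20)
  29÷4 = 7 each, +1 to first 1
Round 4: Cedarfen=22 Dunmere=25 Elkhorn=20 Greywater=28 → close Greywater (overflow 18)
  28÷3 = 9 each, +1 to first 1
Round 5: Cedarfen=32 Dunmere=34 Elkhorn=29 → close Dunmere (overflow 24)
  34÷2 = 17 each, +1 to first 0
Round 6: Cedarfen=49 Elkhorn=46 → close Cedarfen (overflow 40)
  49÷1 = 49 each, +1 to first 0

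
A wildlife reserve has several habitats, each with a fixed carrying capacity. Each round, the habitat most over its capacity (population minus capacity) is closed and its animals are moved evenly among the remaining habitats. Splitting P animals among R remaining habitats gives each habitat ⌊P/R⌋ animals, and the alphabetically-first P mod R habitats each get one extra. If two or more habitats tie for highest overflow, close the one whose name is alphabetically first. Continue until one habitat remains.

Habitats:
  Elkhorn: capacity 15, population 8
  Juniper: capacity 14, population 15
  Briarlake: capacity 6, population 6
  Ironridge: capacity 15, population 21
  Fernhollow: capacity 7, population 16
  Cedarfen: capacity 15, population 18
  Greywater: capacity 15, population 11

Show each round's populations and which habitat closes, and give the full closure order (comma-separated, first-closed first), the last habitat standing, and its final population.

Closure order: Fernhollow, Ironridge, Cedarfen, Briarlake, Juniper, Greywater
Last habitat: Elkhorn with 95 animals

Round 1: Briarlake=6 Cedarfen=18 Elkhorn=8 Fernhollow=16 Greywater=11 Ironridge=21 Juniper=15 → close Fernhollow (overflow 9)
  16÷6 = 2 each, +1 to first 4
Round 2: Briarlake=9 Cedarfen=21 Elkhorn=11 Greywater=14 Ironridge=23 Juniper=17 → close Ironridge (overflow 8)
  23÷5 = 4 each, +1 to first 3
Round 3: Briarlake=14 Cedarfen=26 Elkhorn=16 Greywater=18 Juniper=21 → close Cedarfen (overflow 11)
  26÷4 = 6 each, +1 to first 2
Round 4: Briarlake=21 Elkhorn=23 Greywater=24 Juniper=27 → close Briarlake (overflow 15)
  21÷3 = 7 each, +1 to first 0
Round 5: Elkhorn=30 Greywater=31 Juniper=34 → close Juniper (overflow 20)
  34÷2 = 17 each, +1 to first 0
Round 6: Elkhorn=47 Greywater=48 → close Greywater (overflow 33)
  48÷1 = 48 each, +1 to first 0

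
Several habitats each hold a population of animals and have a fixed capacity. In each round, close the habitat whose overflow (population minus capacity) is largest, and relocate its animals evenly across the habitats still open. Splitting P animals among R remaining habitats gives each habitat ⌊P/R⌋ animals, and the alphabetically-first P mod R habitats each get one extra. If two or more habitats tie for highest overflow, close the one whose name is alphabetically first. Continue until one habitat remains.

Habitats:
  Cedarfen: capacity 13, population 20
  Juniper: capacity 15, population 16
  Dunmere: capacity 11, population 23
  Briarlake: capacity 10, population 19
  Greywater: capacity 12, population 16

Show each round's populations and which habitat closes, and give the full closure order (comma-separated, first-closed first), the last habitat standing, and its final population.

Round 1: Briarlake=19 Cedarfen=20 Dunmere=23 Greywater=16 Juniper=16 → close Dunmere (overflow 12)
  23÷4 = 5 each, +1 to first 3
Round 2: Briarlake=25 Cedarfen=26 Greywater=22 Juniper=21 → close Briarlake (overflow 15)
  25÷3 = 8 each, +1 to first 1
Round 3: Cedarfen=35 Greywater=30 Juniper=29 → close Cedarfen (overflow 22)
  35÷2 = 17 each, +1 to first 1
Round 4: Greywater=48 Juniper=46 → close Greywater (overflow 36)
  48÷1 = 48 each, +1 to first 0

Closure order: Dunmere, Briarlake, Cedarfen, Greywater
Last habitat: Juniper with 94 animals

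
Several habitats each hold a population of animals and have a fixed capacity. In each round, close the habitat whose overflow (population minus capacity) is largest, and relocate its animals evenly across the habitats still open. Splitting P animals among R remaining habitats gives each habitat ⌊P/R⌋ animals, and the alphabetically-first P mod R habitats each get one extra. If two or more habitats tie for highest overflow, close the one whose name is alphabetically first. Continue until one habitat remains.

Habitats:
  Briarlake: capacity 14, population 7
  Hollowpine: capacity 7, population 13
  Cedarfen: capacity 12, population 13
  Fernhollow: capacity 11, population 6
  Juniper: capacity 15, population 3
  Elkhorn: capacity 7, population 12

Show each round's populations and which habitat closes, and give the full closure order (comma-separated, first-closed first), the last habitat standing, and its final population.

Round 1: Briarlake=7 Cedarfen=13 Elkhorn=12 Fernhollow=6 Hollowpine=13 Juniper=3 → close Hollowpine (overflow 6)
  13÷5 = 2 each, +1 to first 3
Round 2: Briarlake=10 Cedarfen=16 Elkhorn=15 Fernhollow=8 Juniper=5 → close Elkhorn (overflow 8)
  15÷4 = 3 each, +1 to first 3
Round 3: Briarlake=14 Cedarfen=20 Fernhollow=12 Juniper=8 → close Cedarfen (overflow 8)
  20÷3 = 6 each, +1 to first 2
Round 4: Briarlake=21 Fernhollow=19 Juniper=14 → close Fernhollow (overflow 8)
  19÷2 = 9 each, +1 to first 1
Round 5: Briarlake=31 Juniper=23 → close Briarlake (overflow 17)
  31÷1 = 31 each, +1 to first 0

Closure order: Hollowpine, Elkhorn, Cedarfen, Fernhollow, Briarlake
Last habitat: Juniper with 54 animals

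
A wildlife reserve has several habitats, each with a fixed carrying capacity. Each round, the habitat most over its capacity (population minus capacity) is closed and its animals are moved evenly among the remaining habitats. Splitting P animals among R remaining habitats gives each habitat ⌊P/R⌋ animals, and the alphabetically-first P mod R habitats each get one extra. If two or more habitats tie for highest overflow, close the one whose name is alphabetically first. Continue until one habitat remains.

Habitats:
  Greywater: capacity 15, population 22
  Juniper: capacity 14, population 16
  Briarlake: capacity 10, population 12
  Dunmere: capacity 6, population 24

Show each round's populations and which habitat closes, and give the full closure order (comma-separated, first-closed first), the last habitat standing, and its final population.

Closure order: Dunmere, Greywater, Briarlake
Last habitat: Juniper with 74 animals

Round 1: Briarlake=12 Dunmere=24 Greywater=22 Juniper=16 → close Dunmere (overflow 18)
  24÷3 = 8 each, +1 to first 0
Round 2: Briarlake=20 Greywater=30 Juniper=24 → close Greywater (overflow 15)
  30÷2 = 15 each, +1 to first 0
Round 3: Briarlake=35 Juniper=39 → close Briarlake (overflow 25)
  35÷1 = 35 each, +1 to first 0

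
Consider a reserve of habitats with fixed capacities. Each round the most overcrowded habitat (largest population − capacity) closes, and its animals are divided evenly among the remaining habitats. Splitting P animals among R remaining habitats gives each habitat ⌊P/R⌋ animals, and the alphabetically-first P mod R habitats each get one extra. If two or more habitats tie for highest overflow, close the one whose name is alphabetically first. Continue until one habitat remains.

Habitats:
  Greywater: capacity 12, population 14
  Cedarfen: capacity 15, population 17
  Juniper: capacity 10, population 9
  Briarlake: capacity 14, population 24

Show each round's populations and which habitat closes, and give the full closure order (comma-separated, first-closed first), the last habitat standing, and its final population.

Round 1: Briarlake=24 Cedarfen=17 Greywater=14 Juniper=9 → close Briarlake (overflow 10)
  24÷3 = 8 each, +1 to first 0
Round 2: Cedarfen=25 Greywater=22 Juniper=17 → close Cedarfen (overflow 10)
  25÷2 = 12 each, +1 to first 1
Round 3: Greywater=35 Juniper=29 → close Greywater (overflow 23)
  35÷1 = 35 each, +1 to first 0

Closure order: Briarlake, Cedarfen, Greywater
Last habitat: Juniper with 64 animals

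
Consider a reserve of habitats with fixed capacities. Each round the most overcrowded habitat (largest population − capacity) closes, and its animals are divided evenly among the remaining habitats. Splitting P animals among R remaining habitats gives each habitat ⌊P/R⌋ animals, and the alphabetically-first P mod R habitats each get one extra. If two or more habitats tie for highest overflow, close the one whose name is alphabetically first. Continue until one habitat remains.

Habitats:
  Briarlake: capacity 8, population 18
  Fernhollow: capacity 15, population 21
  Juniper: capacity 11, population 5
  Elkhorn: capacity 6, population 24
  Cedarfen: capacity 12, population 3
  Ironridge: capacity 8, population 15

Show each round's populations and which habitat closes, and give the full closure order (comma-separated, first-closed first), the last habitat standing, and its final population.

Round 1: Briarlake=18 Cedarfen=3 Elkhorn=24 Fernhollow=21 Ironridge=15 Juniper=5 → close Elkhorn (overflow 18)
  24÷5 = 4 each, +1 to first 4
Round 2: Briarlake=23 Cedarfen=8 Fernhollow=26 Ironridge=20 Juniper=9 → close Briarlake (overflow 15)
  23÷4 = 5 each, +1 to first 3
Round 3: Cedarfen=14 Fernhollow=32 Ironridge=26 Juniper=14 → close Ironridge (overflow 18)
  26÷3 = 8 each, +1 to first 2
Round 4: Cedarfen=23 Fernhollow=41 Juniper=22 → close Fernhollow (overflow 26)
  41÷2 = 20 each, +1 to first 1
Round 5: Cedarfen=44 Juniper=42 → close Cedarfen (overflow 32)
  44÷1 = 44 each, +1 to first 0

Closure order: Elkhorn, Briarlake, Ironridge, Fernhollow, Cedarfen
Last habitat: Juniper with 86 animals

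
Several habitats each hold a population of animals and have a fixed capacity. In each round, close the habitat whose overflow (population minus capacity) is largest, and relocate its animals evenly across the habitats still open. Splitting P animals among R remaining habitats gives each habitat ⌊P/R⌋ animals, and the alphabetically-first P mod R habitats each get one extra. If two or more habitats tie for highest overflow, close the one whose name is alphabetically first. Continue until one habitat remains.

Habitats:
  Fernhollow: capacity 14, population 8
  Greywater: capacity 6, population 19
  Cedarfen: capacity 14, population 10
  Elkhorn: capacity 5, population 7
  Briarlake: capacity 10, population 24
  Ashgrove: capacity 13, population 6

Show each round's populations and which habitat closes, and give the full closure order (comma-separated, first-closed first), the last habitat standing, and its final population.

Closure order: Briarlake, Greywater, Elkhorn, Cedarfen, Ashgrove
Last habitat: Fernhollow with 74 animals

Round 1: Ashgrove=6 Briarlake=24 Cedarfen=10 Elkhorn=7 Fernhollow=8 Greywater=19 → close Briarlake (overflow 14)
  24÷5 = 4 each, +1 to first 4
Round 2: Ashgrove=11 Cedarfen=15 Elkhorn=12 Fernhollow=13 Greywater=23 → close Greywater (overflow 17)
  23÷4 = 5 each, +1 to first 3
Round 3: Ashgrove=17 Cedarfen=21 Elkhorn=18 Fernhollow=18 → close Elkhorn (overflow 13)
  18÷3 = 6 each, +1 to first 0
Round 4: Ashgrove=23 Cedarfen=27 Fernhollow=24 → close Cedarfen (overflow 13)
  27÷2 = 13 each, +1 to first 1
Round 5: Ashgrove=37 Fernhollow=37 → close Ashgrove (overflow 24)
  37÷1 = 37 each, +1 to first 0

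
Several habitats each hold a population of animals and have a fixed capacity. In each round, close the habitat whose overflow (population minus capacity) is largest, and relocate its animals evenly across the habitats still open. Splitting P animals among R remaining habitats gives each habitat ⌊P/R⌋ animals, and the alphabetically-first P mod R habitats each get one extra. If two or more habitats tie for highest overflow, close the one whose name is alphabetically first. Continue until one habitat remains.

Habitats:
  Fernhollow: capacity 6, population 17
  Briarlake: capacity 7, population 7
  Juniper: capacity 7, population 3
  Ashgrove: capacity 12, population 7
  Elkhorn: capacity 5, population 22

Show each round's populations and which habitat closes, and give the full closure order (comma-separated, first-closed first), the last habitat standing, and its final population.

Closure order: Elkhorn, Fernhollow, Briarlake, Ashgrove
Last habitat: Juniper with 56 animals

Round 1: Ashgrove=7 Briarlake=7 Elkhorn=22 Fernhollow=17 Juniper=3 → close Elkhorn (overflow 17)
  22÷4 = 5 each, +1 to first 2
Round 2: Ashgrove=13 Briarlake=13 Fernhollow=22 Juniper=8 → close Fernhollow (overflow 16)
  22÷3 = 7 each, +1 to first 1
Round 3: Ashgrove=21 Briarlake=20 Juniper=15 → close Briarlake (overflow 13)
  20÷2 = 10 each, +1 to first 0
Round 4: Ashgrove=31 Juniper=25 → close Ashgrove (overflow 19)
  31÷1 = 31 each, +1 to first 0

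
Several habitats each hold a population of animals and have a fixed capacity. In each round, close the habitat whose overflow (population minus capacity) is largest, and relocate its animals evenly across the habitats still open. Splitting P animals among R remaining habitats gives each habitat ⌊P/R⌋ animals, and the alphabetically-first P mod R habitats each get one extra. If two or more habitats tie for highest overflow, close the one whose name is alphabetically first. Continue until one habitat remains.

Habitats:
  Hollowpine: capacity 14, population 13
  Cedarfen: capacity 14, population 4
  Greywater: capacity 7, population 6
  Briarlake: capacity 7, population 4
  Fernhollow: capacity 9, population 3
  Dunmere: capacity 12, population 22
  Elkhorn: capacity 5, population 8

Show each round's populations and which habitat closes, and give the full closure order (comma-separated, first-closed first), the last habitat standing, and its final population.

Closure order: Dunmere, Elkhorn, Briarlake, Greywater, Hollowpine, Fernhollow
Last habitat: Cedarfen with 60 animals

Round 1: Briarlake=4 Cedarfen=4 Dunmere=22 Elkhorn=8 Fernhollow=3 Greywater=6 Hollowpine=13 → close Dunmere (overflow 10)
  22÷6 = 3 each, +1 to first 4
Round 2: Briarlake=8 Cedarfen=8 Elkhorn=12 Fernhollow=7 Greywater=9 Hollowpine=16 → close Elkhorn (overflow 7)
  12÷5 = 2 each, +1 to first 2
Round 3: Briarlake=11 Cedarfen=11 Fernhollow=9 Greywater=11 Hollowpine=18 → close Briarlake (overflow 4)
  11÷4 = 2 each, +1 to first 3
Round 4: Cedarfen=14 Fernhollow=12 Greywater=14 Hollowpine=20 → close Greywater (overflow 7)
  14÷3 = 4 each, +1 to first 2
Round 5: Cedarfen=19 Fernhollow=17 Hollowpine=24 → close Hollowpine (overflow 10)
  24÷2 = 12 each, +1 to first 0
Round 6: Cedarfen=31 Fernhollow=29 → close Fernhollow (overflow 20)
  29÷1 = 29 each, +1 to first 0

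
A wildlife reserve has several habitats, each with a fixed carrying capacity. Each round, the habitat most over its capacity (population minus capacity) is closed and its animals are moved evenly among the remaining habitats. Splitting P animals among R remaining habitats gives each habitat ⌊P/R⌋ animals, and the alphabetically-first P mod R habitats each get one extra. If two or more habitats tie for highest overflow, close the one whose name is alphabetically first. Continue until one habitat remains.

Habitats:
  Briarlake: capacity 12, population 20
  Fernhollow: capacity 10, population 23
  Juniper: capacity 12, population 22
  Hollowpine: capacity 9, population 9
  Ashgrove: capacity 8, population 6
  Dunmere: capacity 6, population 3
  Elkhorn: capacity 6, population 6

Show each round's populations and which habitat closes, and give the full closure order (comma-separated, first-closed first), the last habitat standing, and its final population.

Closure order: Fernhollow, Juniper, Briarlake, Elkhorn, Ashgrove, Hollowpine
Last habitat: Dunmere with 89 animals

Round 1: Ashgrove=6 Briarlake=20 Dunmere=3 Elkhorn=6 Fernhollow=23 Hollowpine=9 Juniper=22 → close Fernhollow (overflow 13)
  23÷6 = 3 each, +1 to first 5
Round 2: Ashgrove=10 Briarlake=24 Dunmere=7 Elkhorn=10 Hollowpine=13 Juniper=25 → close Juniper (overflow 13)
  25÷5 = 5 each, +1 to first 0
Round 3: Ashgrove=15 Briarlake=29 Dunmere=12 Elkhorn=15 Hollowpine=18 → close Briarlake (overflow 17)
  29÷4 = 7 each, +1 to first 1
Round 4: Ashgrove=23 Dunmere=19 Elkhorn=22 Hollowpine=25 → close Elkhorn (overflow 16)
  22÷3 = 7 each, +1 to first 1
Round 5: Ashgrove=31 Dunmere=26 Hollowpine=32 → close Ashgrove (overflow 23)
  31÷2 = 15 each, +1 to first 1
Round 6: Dunmere=42 Hollowpine=47 → close Hollowpine (overflow 38)
  47÷1 = 47 each, +1 to first 0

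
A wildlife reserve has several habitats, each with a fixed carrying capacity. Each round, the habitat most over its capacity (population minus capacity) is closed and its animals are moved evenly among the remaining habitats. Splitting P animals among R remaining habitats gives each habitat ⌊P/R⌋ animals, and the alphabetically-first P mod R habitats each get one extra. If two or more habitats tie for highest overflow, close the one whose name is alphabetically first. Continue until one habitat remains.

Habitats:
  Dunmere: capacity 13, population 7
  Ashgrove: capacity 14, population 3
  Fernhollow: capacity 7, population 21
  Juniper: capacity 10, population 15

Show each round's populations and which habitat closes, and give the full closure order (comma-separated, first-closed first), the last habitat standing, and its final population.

Closure order: Fernhollow, Juniper, Dunmere
Last habitat: Ashgrove with 46 animals

Round 1: Ashgrove=3 Dunmere=7 Fernhollow=21 Juniper=15 → close Fernhollow (overflow 14)
  21÷3 = 7 each, +1 to first 0
Round 2: Ashgrove=10 Dunmere=14 Juniper=22 → close Juniper (overflow 12)
  22÷2 = 11 each, +1 to first 0
Round 3: Ashgrove=21 Dunmere=25 → close Dunmere (overflow 12)
  25÷1 = 25 each, +1 to first 0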